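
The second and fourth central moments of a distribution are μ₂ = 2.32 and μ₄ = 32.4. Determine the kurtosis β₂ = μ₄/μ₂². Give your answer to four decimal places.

μ₂² = 2.32² = 5.38240
μ₄/μ₂² = 32.4 / 5.38240 = 6.01962
β₂ ≈ 6.0196

6.0196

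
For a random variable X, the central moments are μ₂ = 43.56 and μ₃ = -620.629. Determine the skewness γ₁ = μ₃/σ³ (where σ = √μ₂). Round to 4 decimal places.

-2.1587

σ = √μ₂ = √43.56 = 6.60000
σ³ = μ₂^(3/2) = 287.49600
γ₁ = μ₃/σ³ = -620.629 / 287.49600 ≈ -2.1587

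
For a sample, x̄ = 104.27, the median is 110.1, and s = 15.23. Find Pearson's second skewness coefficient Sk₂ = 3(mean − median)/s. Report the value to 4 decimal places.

Sk₂ = 3(104.27 − 110.1) / 15.23 = 3 × -5.8300 / 15.23
    = -17.4900 / 15.23 ≈ -1.1484

-1.1484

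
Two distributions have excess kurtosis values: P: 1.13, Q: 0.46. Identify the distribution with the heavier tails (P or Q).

P

Higher excess kurtosis ⇒ heavier tails relative to the normal distribution.
1.13 vs 0.46: the larger is 1.13, so P has heavier tails.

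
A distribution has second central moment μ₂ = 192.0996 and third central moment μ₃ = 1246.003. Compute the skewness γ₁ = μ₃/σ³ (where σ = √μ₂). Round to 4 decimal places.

0.4680

σ = √μ₂ = √192.0996 = 13.86000
σ³ = μ₂^(3/2) = 2662.50046
γ₁ = μ₃/σ³ = 1246.003 / 2662.50046 ≈ 0.4680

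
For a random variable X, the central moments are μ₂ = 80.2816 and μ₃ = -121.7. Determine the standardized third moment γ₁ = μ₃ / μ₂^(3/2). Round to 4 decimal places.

σ = √μ₂ = √80.2816 = 8.96000
σ³ = μ₂^(3/2) = 719.32314
γ₁ = μ₃/σ³ = -121.7 / 719.32314 ≈ -0.1692

-0.1692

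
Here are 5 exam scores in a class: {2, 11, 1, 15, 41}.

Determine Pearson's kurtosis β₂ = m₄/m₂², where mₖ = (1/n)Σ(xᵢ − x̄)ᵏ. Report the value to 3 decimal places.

x̄ = 14.0000
Σ(xᵢ − x̄)² = 1052.0000 ⇒ m₂ = 210.40000
Σ(xᵢ − x̄)⁴ = 580820.0000 ⇒ m₄ = 116164.00000
m₂² = 44268.16000
β₂ = m₄/m₂² = 116164.00000 / 44268.16000 ≈ 2.624

2.624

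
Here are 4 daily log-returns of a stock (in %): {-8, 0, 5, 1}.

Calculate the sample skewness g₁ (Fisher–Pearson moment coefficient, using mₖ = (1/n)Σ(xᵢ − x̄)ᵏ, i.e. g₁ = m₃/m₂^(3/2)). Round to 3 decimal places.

x̄ = (-8 + 0 + 5 + 1) / 4 = -0.5000
deviations (xᵢ − x̄): -7.5000, 0.5000, 5.5000, 1.5000
Σ(xᵢ − x̄)² = 89.0000 ⇒ m₂ = 89.0000/4 = 22.25000
Σ(xᵢ − x̄)³ = -252.0000 ⇒ m₃ = -252.0000/4 = -63.00000
m₂^(3/2) = 22.25000^(1.5) = 104.95304
g₁ = m₃ / m₂^(3/2) = -63.00000 / 104.95304 ≈ -0.600

-0.600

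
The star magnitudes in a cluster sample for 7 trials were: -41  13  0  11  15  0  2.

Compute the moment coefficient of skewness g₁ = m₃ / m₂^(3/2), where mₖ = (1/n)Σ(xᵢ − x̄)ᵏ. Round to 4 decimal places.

-1.5899

x̄ = (-41 + 13 + 0 + 11 + 15 + 0 + 2) / 7 = 0.0000
deviations (xᵢ − x̄): -41.0000, 13.0000, 0.0000, 11.0000, 15.0000, 0.0000, 2.0000
Σ(xᵢ − x̄)² = 2200.0000 ⇒ m₂ = 2200.0000/7 = 314.28571
Σ(xᵢ − x̄)³ = -62010.0000 ⇒ m₃ = -62010.0000/7 = -8858.57143
m₂^(3/2) = 314.28571^(1.5) = 5571.69021
g₁ = m₃ / m₂^(3/2) = -8858.57143 / 5571.69021 ≈ -1.5899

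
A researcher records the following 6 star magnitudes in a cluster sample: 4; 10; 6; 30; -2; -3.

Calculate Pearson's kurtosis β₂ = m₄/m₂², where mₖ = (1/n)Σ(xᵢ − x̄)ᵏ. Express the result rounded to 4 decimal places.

3.1378

x̄ = 7.5000
Σ(xᵢ − x̄)² = 727.5000 ⇒ m₂ = 121.25000
Σ(xᵢ − x̄)⁴ = 276783.3750 ⇒ m₄ = 46130.56250
m₂² = 14701.56250
β₂ = m₄/m₂² = 46130.56250 / 14701.56250 ≈ 3.1378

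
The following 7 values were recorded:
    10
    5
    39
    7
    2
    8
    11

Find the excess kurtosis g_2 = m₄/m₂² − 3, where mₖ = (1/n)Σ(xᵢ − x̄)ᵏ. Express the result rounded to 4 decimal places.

x̄ = 11.7143
Σ(xᵢ − x̄)² = 923.4286 ⇒ m₂ = 131.91837
Σ(xᵢ − x̄)⁴ = 565926.1458 ⇒ m₄ = 80846.59225
m₂² = 17402.45564
g_2 = m₄/m₂² − 3 = 4.64570 − 3 ≈ 1.6457

1.6457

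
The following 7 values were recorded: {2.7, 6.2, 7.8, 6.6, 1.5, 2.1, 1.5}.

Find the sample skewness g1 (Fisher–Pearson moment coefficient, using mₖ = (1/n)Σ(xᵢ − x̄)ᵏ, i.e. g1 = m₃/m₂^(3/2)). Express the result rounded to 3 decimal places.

0.322

x̄ = (2.7 + 6.2 + 7.8 + 6.6 + 1.5 + 2.1 + 1.5) / 7 = 4.0571
deviations (xᵢ − x̄): -1.3571, 2.1429, 3.7429, 2.5429, -2.5571, -1.9571, -2.5571
Σ(xᵢ − x̄)² = 43.8171 ⇒ m₂ = 43.8171/7 = 6.25959
Σ(xᵢ − x̄)³ = 35.2772 ⇒ m₃ = 35.2772/7 = 5.03960
m₂^(3/2) = 6.25959^(1.5) = 15.66098
g1 = m₃ / m₂^(3/2) = 5.03960 / 15.66098 ≈ 0.322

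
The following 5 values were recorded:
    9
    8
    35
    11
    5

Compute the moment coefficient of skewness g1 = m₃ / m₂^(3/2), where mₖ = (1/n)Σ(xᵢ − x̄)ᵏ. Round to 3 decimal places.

x̄ = (9 + 8 + 35 + 11 + 5) / 5 = 13.6000
deviations (xᵢ − x̄): -4.6000, -5.6000, 21.4000, -2.6000, -8.6000
Σ(xᵢ − x̄)² = 591.2000 ⇒ m₂ = 591.2000/5 = 118.24000
Σ(xᵢ − x̄)³ = 8873.7600 ⇒ m₃ = 8873.7600/5 = 1774.75200
m₂^(3/2) = 118.24000^(1.5) = 1285.72069
g1 = m₃ / m₂^(3/2) = 1774.75200 / 1285.72069 ≈ 1.380

1.380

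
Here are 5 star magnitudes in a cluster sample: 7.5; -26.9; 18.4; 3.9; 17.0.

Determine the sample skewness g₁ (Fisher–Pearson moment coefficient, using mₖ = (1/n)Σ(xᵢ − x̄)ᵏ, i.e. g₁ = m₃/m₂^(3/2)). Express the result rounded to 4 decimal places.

x̄ = (7.5 - 26.9 + 18.4 + 3.9 + 17.0) / 5 = 3.9800
deviations (xᵢ − x̄): 3.5200, -30.8800, 14.4200, -0.0800, 13.0200
Σ(xᵢ − x̄)² = 1343.4280 ⇒ m₂ = 1343.4280/5 = 268.68560
Σ(xᵢ − x̄)³ = -24197.1653 ⇒ m₃ = -24197.1653/5 = -4839.43306
m₂^(3/2) = 268.68560^(1.5) = 4404.19548
g₁ = m₃ / m₂^(3/2) = -4839.43306 / 4404.19548 ≈ -1.0988

-1.0988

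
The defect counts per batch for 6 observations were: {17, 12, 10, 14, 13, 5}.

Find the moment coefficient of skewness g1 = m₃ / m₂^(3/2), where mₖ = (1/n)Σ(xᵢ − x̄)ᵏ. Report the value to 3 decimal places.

-0.570

x̄ = (17 + 12 + 10 + 14 + 13 + 5) / 6 = 11.8333
deviations (xᵢ − x̄): 5.1667, 0.1667, -1.8333, 2.1667, 1.1667, -6.8333
Σ(xᵢ − x̄)² = 82.8333 ⇒ m₂ = 82.8333/6 = 13.80556
Σ(xᵢ − x̄)³ = -175.5556 ⇒ m₃ = -175.5556/6 = -29.25926
m₂^(3/2) = 13.80556^(1.5) = 51.29568
g1 = m₃ / m₂^(3/2) = -29.25926 / 51.29568 ≈ -0.570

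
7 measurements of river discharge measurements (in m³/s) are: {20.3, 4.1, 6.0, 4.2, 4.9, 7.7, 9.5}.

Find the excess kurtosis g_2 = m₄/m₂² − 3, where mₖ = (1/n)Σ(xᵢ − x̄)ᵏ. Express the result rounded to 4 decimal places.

x̄ = 8.1000
Σ(xᵢ − x̄)² = 196.8200 ⇒ m₂ = 28.11714
Σ(xᵢ − x̄)⁴ = 22768.8626 ⇒ m₄ = 3252.69466
m₂² = 790.57372
g_2 = m₄/m₂² − 3 = 4.11435 − 3 ≈ 1.1143

1.1143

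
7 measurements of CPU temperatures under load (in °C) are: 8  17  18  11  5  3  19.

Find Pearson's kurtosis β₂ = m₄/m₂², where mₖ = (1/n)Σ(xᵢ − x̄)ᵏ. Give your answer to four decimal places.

1.3967

x̄ = 11.5714
Σ(xᵢ − x̄)² = 255.7143 ⇒ m₂ = 36.53061
Σ(xᵢ − x̄)⁴ = 13046.9446 ⇒ m₄ = 1863.84923
m₂² = 1334.48563
β₂ = m₄/m₂² = 1863.84923 / 1334.48563 ≈ 1.3967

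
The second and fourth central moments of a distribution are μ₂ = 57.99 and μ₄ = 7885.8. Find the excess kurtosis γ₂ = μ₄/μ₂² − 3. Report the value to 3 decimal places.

-0.655

μ₂² = 57.99² = 3362.84010
μ₄/μ₂² = 7885.8 / 3362.84010 = 2.34498
γ₂ = 2.34498 − 3 ≈ -0.655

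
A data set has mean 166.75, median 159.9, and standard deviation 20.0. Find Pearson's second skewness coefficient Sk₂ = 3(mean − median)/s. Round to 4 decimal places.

Sk₂ = 3(166.75 − 159.9) / 20.0 = 3 × 6.8500 / 20.0
    = 20.5500 / 20.0 ≈ 1.0275

1.0275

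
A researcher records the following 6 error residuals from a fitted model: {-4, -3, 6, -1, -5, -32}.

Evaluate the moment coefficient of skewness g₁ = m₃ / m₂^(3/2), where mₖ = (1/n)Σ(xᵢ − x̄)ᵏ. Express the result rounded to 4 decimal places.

-1.4047

x̄ = (-4 - 3 + 6 - 1 - 5 - 32) / 6 = -6.5000
deviations (xᵢ − x̄): 2.5000, 3.5000, 12.5000, 5.5000, 1.5000, -25.5000
Σ(xᵢ − x̄)² = 857.5000 ⇒ m₂ = 857.5000/6 = 142.91667
Σ(xᵢ − x̄)³ = -14400.0000 ⇒ m₃ = -14400.0000/6 = -2400.00000
m₂^(3/2) = 142.91667^(1.5) = 1708.53672
g₁ = m₃ / m₂^(3/2) = -2400.00000 / 1708.53672 ≈ -1.4047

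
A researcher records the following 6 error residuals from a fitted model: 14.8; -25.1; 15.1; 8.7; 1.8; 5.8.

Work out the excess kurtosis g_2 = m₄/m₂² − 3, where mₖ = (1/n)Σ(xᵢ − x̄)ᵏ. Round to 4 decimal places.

x̄ = 3.5167
Σ(xᵢ − x̄)² = 1115.4283 ⇒ m₂ = 185.90472
Σ(xᵢ − x̄)⁴ = 705588.5149 ⇒ m₄ = 117598.08581
m₂² = 34560.56574
g_2 = m₄/m₂² − 3 = 3.40267 − 3 ≈ 0.4027

0.4027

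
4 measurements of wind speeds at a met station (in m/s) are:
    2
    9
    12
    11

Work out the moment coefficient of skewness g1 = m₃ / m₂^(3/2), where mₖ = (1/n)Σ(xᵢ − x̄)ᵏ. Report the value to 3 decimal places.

-0.907

x̄ = (2 + 9 + 12 + 11) / 4 = 8.5000
deviations (xᵢ − x̄): -6.5000, 0.5000, 3.5000, 2.5000
Σ(xᵢ − x̄)² = 61.0000 ⇒ m₂ = 61.0000/4 = 15.25000
Σ(xᵢ − x̄)³ = -216.0000 ⇒ m₃ = -216.0000/4 = -54.00000
m₂^(3/2) = 15.25000^(1.5) = 59.55315
g1 = m₃ / m₂^(3/2) = -54.00000 / 59.55315 ≈ -0.907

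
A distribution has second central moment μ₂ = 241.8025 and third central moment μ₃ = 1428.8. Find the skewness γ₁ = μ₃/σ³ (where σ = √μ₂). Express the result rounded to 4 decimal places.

σ = √μ₂ = √241.8025 = 15.55000
σ³ = μ₂^(3/2) = 3760.02888
γ₁ = μ₃/σ³ = 1428.8 / 3760.02888 ≈ 0.3800

0.3800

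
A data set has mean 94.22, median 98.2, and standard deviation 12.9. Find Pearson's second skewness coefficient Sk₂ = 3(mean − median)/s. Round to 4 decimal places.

Sk₂ = 3(94.22 − 98.2) / 12.9 = 3 × -3.9800 / 12.9
    = -11.9400 / 12.9 ≈ -0.9256

-0.9256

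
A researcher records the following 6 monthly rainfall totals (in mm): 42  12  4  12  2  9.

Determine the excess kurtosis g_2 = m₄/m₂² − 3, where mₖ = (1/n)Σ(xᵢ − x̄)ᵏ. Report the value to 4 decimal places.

0.6656

x̄ = 13.5000
Σ(xᵢ − x̄)² = 1059.5000 ⇒ m₂ = 176.58333
Σ(xᵢ − x̄)⁴ = 685805.3750 ⇒ m₄ = 114300.89583
m₂² = 31181.67361
g_2 = m₄/m₂² − 3 = 3.66564 − 3 ≈ 0.6656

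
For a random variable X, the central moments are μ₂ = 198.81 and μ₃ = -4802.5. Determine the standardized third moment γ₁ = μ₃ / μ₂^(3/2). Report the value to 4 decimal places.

σ = √μ₂ = √198.81 = 14.10000
σ³ = μ₂^(3/2) = 2803.22100
γ₁ = μ₃/σ³ = -4802.5 / 2803.22100 ≈ -1.7132

-1.7132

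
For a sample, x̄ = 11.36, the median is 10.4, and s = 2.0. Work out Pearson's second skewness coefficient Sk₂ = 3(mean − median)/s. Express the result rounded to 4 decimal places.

1.4400

Sk₂ = 3(11.36 − 10.4) / 2.0 = 3 × 0.9600 / 2.0
    = 2.8800 / 2.0 ≈ 1.4400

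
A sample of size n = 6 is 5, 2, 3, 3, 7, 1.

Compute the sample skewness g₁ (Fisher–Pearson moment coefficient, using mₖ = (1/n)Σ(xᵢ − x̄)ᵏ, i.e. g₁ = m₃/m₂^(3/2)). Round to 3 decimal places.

0.581

x̄ = (5 + 2 + 3 + 3 + 7 + 1) / 6 = 3.5000
deviations (xᵢ − x̄): 1.5000, -1.5000, -0.5000, -0.5000, 3.5000, -2.5000
Σ(xᵢ − x̄)² = 23.5000 ⇒ m₂ = 23.5000/6 = 3.91667
Σ(xᵢ − x̄)³ = 27.0000 ⇒ m₃ = 27.0000/6 = 4.50000
m₂^(3/2) = 3.91667^(1.5) = 7.75131
g₁ = m₃ / m₂^(3/2) = 4.50000 / 7.75131 ≈ 0.581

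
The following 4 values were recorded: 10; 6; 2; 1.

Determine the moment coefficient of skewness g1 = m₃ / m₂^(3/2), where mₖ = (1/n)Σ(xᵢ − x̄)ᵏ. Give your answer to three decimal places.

x̄ = (10 + 6 + 2 + 1) / 4 = 4.7500
deviations (xᵢ − x̄): 5.2500, 1.2500, -2.7500, -3.7500
Σ(xᵢ − x̄)² = 50.7500 ⇒ m₂ = 50.7500/4 = 12.68750
Σ(xᵢ − x̄)³ = 73.1250 ⇒ m₃ = 73.1250/4 = 18.28125
m₂^(3/2) = 12.68750^(1.5) = 45.19226
g1 = m₃ / m₂^(3/2) = 18.28125 / 45.19226 ≈ 0.405

0.405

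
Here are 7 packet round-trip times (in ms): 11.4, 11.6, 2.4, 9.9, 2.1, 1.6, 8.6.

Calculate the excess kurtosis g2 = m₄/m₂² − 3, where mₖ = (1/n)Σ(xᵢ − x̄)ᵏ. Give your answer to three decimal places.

-1.812

x̄ = 6.8000
Σ(xᵢ − x̄)² = 125.5400 ⇒ m₂ = 17.93429
Σ(xᵢ − x̄)⁴ = 2675.3762 ⇒ m₄ = 382.19660
m₂² = 321.63860
g2 = m₄/m₂² − 3 = 1.18828 − 3 ≈ -1.812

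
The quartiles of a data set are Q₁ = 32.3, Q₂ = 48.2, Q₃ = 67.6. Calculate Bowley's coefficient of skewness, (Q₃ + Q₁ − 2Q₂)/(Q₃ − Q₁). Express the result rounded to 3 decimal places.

numerator: Q₃ + Q₁ − 2Q₂ = 67.6 + 32.3 − 2×48.2 = 3.5000
denominator: Q₃ − Q₁ = 67.6 − 32.3 = 35.3000
Bowley skewness = 3.5000 / 35.3000 ≈ 0.099

0.099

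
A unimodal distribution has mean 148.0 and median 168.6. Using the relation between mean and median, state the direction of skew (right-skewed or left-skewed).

left-skewed

mean − median = 148.0 − 168.6 = -20.6
mean < median ⇒ the longer tail is on the left ⇒ left-skewed (negatively skewed).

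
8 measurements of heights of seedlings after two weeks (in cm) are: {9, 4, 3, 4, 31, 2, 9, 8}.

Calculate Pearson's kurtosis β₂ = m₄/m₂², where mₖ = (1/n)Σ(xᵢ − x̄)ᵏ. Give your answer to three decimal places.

5.196

x̄ = 8.7500
Σ(xᵢ − x̄)² = 619.5000 ⇒ m₂ = 77.43750
Σ(xᵢ − x̄)⁴ = 249274.4063 ⇒ m₄ = 31159.30078
m₂² = 5996.56641
β₂ = m₄/m₂² = 31159.30078 / 5996.56641 ≈ 5.196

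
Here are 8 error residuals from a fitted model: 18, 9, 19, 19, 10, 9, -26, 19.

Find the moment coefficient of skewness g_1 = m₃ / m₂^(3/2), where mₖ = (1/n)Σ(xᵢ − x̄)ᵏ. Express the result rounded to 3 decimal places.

-1.856

x̄ = (18 + 9 + 19 + 19 + 10 + 9 - 26 + 19) / 8 = 9.6250
deviations (xᵢ − x̄): 8.3750, -0.6250, 9.3750, 9.3750, 0.3750, -0.6250, -35.6250, 9.3750
Σ(xᵢ − x̄)² = 1603.8750 ⇒ m₂ = 1603.8750/8 = 200.48438
Σ(xᵢ − x̄)³ = -42154.2188 ⇒ m₃ = -42154.2188/8 = -5269.27734
m₂^(3/2) = 200.48438^(1.5) = 2838.70849
g_1 = m₃ / m₂^(3/2) = -5269.27734 / 2838.70849 ≈ -1.856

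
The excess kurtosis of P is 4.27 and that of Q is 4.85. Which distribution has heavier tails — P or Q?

Q

Higher excess kurtosis ⇒ heavier tails relative to the normal distribution.
4.27 vs 4.85: the larger is 4.85, so Q has heavier tails.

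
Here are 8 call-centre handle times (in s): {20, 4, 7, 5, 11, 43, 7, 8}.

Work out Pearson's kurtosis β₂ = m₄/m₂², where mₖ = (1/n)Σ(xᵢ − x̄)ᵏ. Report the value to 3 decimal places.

x̄ = 13.1250
Σ(xᵢ − x̄)² = 1194.8750 ⇒ m₂ = 149.35938
Σ(xᵢ − x̄)⁴ = 813634.5254 ⇒ m₄ = 101704.31567
m₂² = 22308.22290
β₂ = m₄/m₂² = 101704.31567 / 22308.22290 ≈ 4.559

4.559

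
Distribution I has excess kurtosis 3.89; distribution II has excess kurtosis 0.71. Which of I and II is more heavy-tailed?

I

Higher excess kurtosis ⇒ heavier tails relative to the normal distribution.
3.89 vs 0.71: the larger is 3.89, so I has heavier tails.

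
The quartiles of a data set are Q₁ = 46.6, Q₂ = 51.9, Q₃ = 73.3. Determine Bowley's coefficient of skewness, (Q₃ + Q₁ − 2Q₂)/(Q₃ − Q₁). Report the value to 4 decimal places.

0.6030

numerator: Q₃ + Q₁ − 2Q₂ = 73.3 + 46.6 − 2×51.9 = 16.1000
denominator: Q₃ − Q₁ = 73.3 − 46.6 = 26.7000
Bowley skewness = 16.1000 / 26.7000 ≈ 0.6030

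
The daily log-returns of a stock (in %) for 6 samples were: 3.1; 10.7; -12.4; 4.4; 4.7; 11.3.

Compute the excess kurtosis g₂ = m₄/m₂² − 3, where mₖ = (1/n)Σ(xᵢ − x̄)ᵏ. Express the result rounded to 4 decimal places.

0.1951

x̄ = 3.6333
Σ(xᵢ − x̄)² = 367.7933 ⇒ m₂ = 61.29889
Σ(xᵢ − x̄)⁴ = 72034.1721 ⇒ m₄ = 12005.69535
m₂² = 3757.55378
g₂ = m₄/m₂² − 3 = 3.19508 − 3 ≈ 0.1951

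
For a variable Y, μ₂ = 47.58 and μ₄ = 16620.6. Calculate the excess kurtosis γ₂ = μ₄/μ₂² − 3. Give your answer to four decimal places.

4.3417

μ₂² = 47.58² = 2263.85640
μ₄/μ₂² = 16620.6 / 2263.85640 = 7.34172
γ₂ = 7.34172 − 3 ≈ 4.3417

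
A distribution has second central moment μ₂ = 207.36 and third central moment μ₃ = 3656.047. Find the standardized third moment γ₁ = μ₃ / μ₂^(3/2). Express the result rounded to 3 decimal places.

1.224

σ = √μ₂ = √207.36 = 14.40000
σ³ = μ₂^(3/2) = 2985.98400
γ₁ = μ₃/σ³ = 3656.047 / 2985.98400 ≈ 1.224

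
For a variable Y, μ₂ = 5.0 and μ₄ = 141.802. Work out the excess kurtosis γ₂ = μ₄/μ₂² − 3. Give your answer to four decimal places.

2.6721

μ₂² = 5.0² = 25.00000
μ₄/μ₂² = 141.802 / 25.00000 = 5.67208
γ₂ = 5.67208 − 3 ≈ 2.6721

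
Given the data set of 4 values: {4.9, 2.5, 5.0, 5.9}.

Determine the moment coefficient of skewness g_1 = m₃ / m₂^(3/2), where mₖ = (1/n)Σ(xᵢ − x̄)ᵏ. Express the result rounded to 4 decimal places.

-0.8125

x̄ = (4.9 + 2.5 + 5.0 + 5.9) / 4 = 4.5750
deviations (xᵢ − x̄): 0.3250, -2.0750, 0.4250, 1.3250
Σ(xᵢ − x̄)² = 6.3475 ⇒ m₂ = 6.3475/4 = 1.58688
Σ(xᵢ − x̄)³ = -6.4969 ⇒ m₃ = -6.4969/4 = -1.62422
m₂^(3/2) = 1.58688^(1.5) = 1.99901
g_1 = m₃ / m₂^(3/2) = -1.62422 / 1.99901 ≈ -0.8125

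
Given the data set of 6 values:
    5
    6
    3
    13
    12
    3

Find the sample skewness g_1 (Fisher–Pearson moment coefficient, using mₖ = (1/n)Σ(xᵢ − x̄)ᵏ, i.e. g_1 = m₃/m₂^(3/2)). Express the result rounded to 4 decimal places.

0.5151

x̄ = (5 + 6 + 3 + 13 + 12 + 3) / 6 = 7.0000
deviations (xᵢ − x̄): -2.0000, -1.0000, -4.0000, 6.0000, 5.0000, -4.0000
Σ(xᵢ − x̄)² = 98.0000 ⇒ m₂ = 98.0000/6 = 16.33333
Σ(xᵢ − x̄)³ = 204.0000 ⇒ m₃ = 204.0000/6 = 34.00000
m₂^(3/2) = 16.33333^(1.5) = 66.01038
g_1 = m₃ / m₂^(3/2) = 34.00000 / 66.01038 ≈ 0.5151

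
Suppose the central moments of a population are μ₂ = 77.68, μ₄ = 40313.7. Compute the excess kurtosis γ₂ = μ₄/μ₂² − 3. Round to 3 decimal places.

3.681

μ₂² = 77.68² = 6034.18240
μ₄/μ₂² = 40313.7 / 6034.18240 = 6.68089
γ₂ = 6.68089 − 3 ≈ 3.681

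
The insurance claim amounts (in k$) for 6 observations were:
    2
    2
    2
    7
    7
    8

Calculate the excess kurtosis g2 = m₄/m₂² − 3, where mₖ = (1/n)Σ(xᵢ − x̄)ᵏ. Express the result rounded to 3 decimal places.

-1.931

x̄ = 4.6667
Σ(xᵢ − x̄)² = 43.3333 ⇒ m₂ = 7.22222
Σ(xᵢ − x̄)⁴ = 334.4444 ⇒ m₄ = 55.74074
m₂² = 52.16049
g2 = m₄/m₂² − 3 = 1.06864 − 3 ≈ -1.931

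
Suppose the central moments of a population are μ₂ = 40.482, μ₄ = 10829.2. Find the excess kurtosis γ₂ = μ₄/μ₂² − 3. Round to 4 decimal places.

3.6080

μ₂² = 40.482² = 1638.79232
μ₄/μ₂² = 10829.2 / 1638.79232 = 6.60804
γ₂ = 6.60804 − 3 ≈ 3.6080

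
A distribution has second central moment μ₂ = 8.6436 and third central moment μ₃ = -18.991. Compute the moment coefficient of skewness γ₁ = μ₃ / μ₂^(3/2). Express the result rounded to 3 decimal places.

-0.747

σ = √μ₂ = √8.6436 = 2.94000
σ³ = μ₂^(3/2) = 25.41218
γ₁ = μ₃/σ³ = -18.991 / 25.41218 ≈ -0.747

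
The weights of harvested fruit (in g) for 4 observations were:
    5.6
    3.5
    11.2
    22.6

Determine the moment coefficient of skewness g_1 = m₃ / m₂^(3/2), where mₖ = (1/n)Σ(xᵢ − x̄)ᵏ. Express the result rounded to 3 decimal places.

x̄ = (5.6 + 3.5 + 11.2 + 22.6) / 4 = 10.7250
deviations (xᵢ − x̄): -5.1250, -7.2250, 0.4750, 11.8750
Σ(xᵢ − x̄)² = 219.7075 ⇒ m₂ = 219.7075/4 = 54.92688
Σ(xᵢ − x̄)³ = 1162.9069 ⇒ m₃ = 1162.9069/4 = 290.72672
m₂^(3/2) = 54.92688^(1.5) = 407.07772
g_1 = m₃ / m₂^(3/2) = 290.72672 / 407.07772 ≈ 0.714

0.714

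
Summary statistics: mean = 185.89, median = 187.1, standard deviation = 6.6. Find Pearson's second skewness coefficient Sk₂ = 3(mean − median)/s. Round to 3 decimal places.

Sk₂ = 3(185.89 − 187.1) / 6.6 = 3 × -1.2100 / 6.6
    = -3.6300 / 6.6 ≈ -0.550

-0.550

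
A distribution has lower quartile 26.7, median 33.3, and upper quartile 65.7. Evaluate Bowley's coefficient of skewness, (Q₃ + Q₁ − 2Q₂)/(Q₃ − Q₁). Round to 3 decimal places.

numerator: Q₃ + Q₁ − 2Q₂ = 65.7 + 26.7 − 2×33.3 = 25.8000
denominator: Q₃ − Q₁ = 65.7 − 26.7 = 39.0000
Bowley skewness = 25.8000 / 39.0000 ≈ 0.662

0.662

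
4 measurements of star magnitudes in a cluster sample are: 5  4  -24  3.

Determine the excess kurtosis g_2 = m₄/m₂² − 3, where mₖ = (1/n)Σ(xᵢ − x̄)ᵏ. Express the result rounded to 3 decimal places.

x̄ = -3.0000
Σ(xᵢ − x̄)² = 590.0000 ⇒ m₂ = 147.50000
Σ(xᵢ − x̄)⁴ = 202274.0000 ⇒ m₄ = 50568.50000
m₂² = 21756.25000
g_2 = m₄/m₂² − 3 = 2.32432 − 3 ≈ -0.676

-0.676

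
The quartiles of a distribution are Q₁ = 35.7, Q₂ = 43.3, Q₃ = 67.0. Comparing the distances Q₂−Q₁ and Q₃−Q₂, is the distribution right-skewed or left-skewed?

Q₂ − Q₁ = 7.6;  Q₃ − Q₂ = 23.7
Q₃ − Q₂ > Q₂ − Q₁ ⇒ the upper half is more spread out ⇒ right-skewed.

right-skewed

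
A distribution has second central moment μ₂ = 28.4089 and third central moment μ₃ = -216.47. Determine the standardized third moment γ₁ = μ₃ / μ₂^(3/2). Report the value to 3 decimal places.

σ = √μ₂ = √28.4089 = 5.33000
σ³ = μ₂^(3/2) = 151.41944
γ₁ = μ₃/σ³ = -216.47 / 151.41944 ≈ -1.430

-1.430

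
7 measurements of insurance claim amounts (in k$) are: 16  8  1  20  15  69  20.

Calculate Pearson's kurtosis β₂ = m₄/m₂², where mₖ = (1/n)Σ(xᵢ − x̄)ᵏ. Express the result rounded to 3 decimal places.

x̄ = 21.2857
Σ(xᵢ − x̄)² = 2935.4286 ⇒ m₂ = 419.34694
Σ(xᵢ − x̄)⁴ = 5385992.7580 ⇒ m₄ = 769427.53686
m₂² = 175851.85506
β₂ = m₄/m₂² = 769427.53686 / 175851.85506 ≈ 4.375

4.375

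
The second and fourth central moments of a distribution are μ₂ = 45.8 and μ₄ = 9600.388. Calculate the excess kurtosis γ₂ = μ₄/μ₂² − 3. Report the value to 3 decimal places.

1.577

μ₂² = 45.8² = 2097.64000
μ₄/μ₂² = 9600.388 / 2097.64000 = 4.57676
γ₂ = 4.57676 − 3 ≈ 1.577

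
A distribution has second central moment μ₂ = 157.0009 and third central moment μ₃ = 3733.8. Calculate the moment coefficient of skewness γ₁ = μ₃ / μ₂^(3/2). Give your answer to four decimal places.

σ = √μ₂ = √157.0009 = 12.53000
σ³ = μ₂^(3/2) = 1967.22128
γ₁ = μ₃/σ³ = 3733.8 / 1967.22128 ≈ 1.8980

1.8980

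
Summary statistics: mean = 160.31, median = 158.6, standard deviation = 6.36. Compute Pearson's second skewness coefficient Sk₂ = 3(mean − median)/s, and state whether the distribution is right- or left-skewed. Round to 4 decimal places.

0.8066, right-skewed

Sk₂ = 3(160.31 − 158.6) / 6.36 = 3 × 1.7100 / 6.36
    = 5.1300 / 6.36 ≈ 0.8066
Sk₂ > 0 ⇒ mean > median ⇒ right-skewed (positive skew).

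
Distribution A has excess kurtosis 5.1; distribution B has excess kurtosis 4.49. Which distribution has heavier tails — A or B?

Higher excess kurtosis ⇒ heavier tails relative to the normal distribution.
5.1 vs 4.49: the larger is 5.1, so A has heavier tails.

A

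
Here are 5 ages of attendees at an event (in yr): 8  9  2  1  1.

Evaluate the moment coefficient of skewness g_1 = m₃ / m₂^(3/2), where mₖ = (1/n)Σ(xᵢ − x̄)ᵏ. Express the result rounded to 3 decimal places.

0.401

x̄ = (8 + 9 + 2 + 1 + 1) / 5 = 4.2000
deviations (xᵢ − x̄): 3.8000, 4.8000, -2.2000, -3.2000, -3.2000
Σ(xᵢ − x̄)² = 62.8000 ⇒ m₂ = 62.8000/5 = 12.56000
Σ(xᵢ − x̄)³ = 89.2800 ⇒ m₃ = 89.2800/5 = 17.85600
m₂^(3/2) = 12.56000^(1.5) = 44.51275
g_1 = m₃ / m₂^(3/2) = 17.85600 / 44.51275 ≈ 0.401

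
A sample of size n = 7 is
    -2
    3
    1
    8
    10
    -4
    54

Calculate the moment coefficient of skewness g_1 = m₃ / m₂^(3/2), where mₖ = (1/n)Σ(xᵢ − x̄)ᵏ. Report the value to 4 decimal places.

x̄ = (-2 + 3 + 1 + 8 + 10 - 4 + 54) / 7 = 10.0000
deviations (xᵢ − x̄): -12.0000, -7.0000, -9.0000, -2.0000, 0.0000, -14.0000, 44.0000
Σ(xᵢ − x̄)² = 2410.0000 ⇒ m₂ = 2410.0000/7 = 344.28571
Σ(xᵢ − x̄)³ = 79632.0000 ⇒ m₃ = 79632.0000/7 = 11376.00000
m₂^(3/2) = 344.28571^(1.5) = 6388.19999
g_1 = m₃ / m₂^(3/2) = 11376.00000 / 6388.19999 ≈ 1.7808

1.7808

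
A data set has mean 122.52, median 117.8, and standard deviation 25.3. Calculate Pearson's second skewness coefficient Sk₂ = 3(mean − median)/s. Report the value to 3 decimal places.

0.560

Sk₂ = 3(122.52 − 117.8) / 25.3 = 3 × 4.7200 / 25.3
    = 14.1600 / 25.3 ≈ 0.560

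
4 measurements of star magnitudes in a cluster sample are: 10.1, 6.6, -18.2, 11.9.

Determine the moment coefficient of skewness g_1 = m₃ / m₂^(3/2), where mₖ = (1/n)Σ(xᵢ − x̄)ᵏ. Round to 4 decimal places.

-1.0720

x̄ = (10.1 + 6.6 - 18.2 + 11.9) / 4 = 2.6000
deviations (xᵢ − x̄): 7.5000, 4.0000, -20.8000, 9.3000
Σ(xᵢ − x̄)² = 591.3800 ⇒ m₂ = 591.3800/4 = 147.84500
Σ(xᵢ − x̄)³ = -7708.6800 ⇒ m₃ = -7708.6800/4 = -1927.17000
m₂^(3/2) = 147.84500^(1.5) = 1797.66997
g_1 = m₃ / m₂^(3/2) = -1927.17000 / 1797.66997 ≈ -1.0720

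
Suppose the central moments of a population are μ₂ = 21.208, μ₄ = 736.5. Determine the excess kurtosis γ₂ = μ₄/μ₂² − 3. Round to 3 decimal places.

μ₂² = 21.208² = 449.77926
μ₄/μ₂² = 736.5 / 449.77926 = 1.63747
γ₂ = 1.63747 − 3 ≈ -1.363

-1.363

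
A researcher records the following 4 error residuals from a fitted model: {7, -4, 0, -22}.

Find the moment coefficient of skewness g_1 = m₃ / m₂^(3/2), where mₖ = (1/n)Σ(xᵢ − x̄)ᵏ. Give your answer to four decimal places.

-0.6927

x̄ = (7 - 4 + 0 - 22) / 4 = -4.7500
deviations (xᵢ − x̄): 11.7500, 0.7500, 4.7500, -17.2500
Σ(xᵢ − x̄)² = 458.7500 ⇒ m₂ = 458.7500/4 = 114.68750
Σ(xᵢ − x̄)³ = -3403.1250 ⇒ m₃ = -3403.1250/4 = -850.78125
m₂^(3/2) = 114.68750^(1.5) = 1228.21424
g_1 = m₃ / m₂^(3/2) = -850.78125 / 1228.21424 ≈ -0.6927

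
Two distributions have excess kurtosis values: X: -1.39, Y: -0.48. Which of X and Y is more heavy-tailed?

Y

Higher excess kurtosis ⇒ heavier tails relative to the normal distribution.
-1.39 vs -0.48: the larger is -0.48, so Y has heavier tails.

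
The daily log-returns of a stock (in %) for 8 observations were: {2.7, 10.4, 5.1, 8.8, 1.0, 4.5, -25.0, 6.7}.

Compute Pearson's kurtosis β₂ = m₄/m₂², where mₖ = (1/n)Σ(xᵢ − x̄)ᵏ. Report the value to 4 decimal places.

x̄ = 1.7750
Σ(xᵢ − x̄)² = 884.8350 ⇒ m₂ = 110.60437
Σ(xᵢ − x̄)⁴ = 522682.7503 ⇒ m₄ = 65335.34379
m₂² = 12233.32777
β₂ = m₄/m₂² = 65335.34379 / 12233.32777 ≈ 5.3408

5.3408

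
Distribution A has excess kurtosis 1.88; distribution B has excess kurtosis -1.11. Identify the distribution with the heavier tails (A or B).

A

Higher excess kurtosis ⇒ heavier tails relative to the normal distribution.
1.88 vs -1.11: the larger is 1.88, so A has heavier tails. (A is leptokurtic — heavier-than-normal tails; the other is platykurtic.)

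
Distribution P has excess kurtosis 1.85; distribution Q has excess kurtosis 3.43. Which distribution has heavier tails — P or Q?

Q

Higher excess kurtosis ⇒ heavier tails relative to the normal distribution.
1.85 vs 3.43: the larger is 3.43, so Q has heavier tails.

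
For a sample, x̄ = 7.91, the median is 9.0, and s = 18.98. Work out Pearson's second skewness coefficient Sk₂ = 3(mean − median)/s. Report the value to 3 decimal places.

Sk₂ = 3(7.91 − 9.0) / 18.98 = 3 × -1.0900 / 18.98
    = -3.2700 / 18.98 ≈ -0.172

-0.172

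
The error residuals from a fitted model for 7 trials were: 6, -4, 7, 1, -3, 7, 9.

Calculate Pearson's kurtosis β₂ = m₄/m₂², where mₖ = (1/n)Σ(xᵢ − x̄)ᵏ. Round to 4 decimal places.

x̄ = 3.2857
Σ(xᵢ − x̄)² = 165.4286 ⇒ m₂ = 23.63265
Σ(xᵢ − x̄)⁴ = 5907.1662 ⇒ m₄ = 843.88088
m₂² = 558.50229
β₂ = m₄/m₂² = 843.88088 / 558.50229 ≈ 1.5110

1.5110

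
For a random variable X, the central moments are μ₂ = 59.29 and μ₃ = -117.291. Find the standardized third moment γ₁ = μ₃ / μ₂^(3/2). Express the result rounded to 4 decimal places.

-0.2569

σ = √μ₂ = √59.29 = 7.70000
σ³ = μ₂^(3/2) = 456.53300
γ₁ = μ₃/σ³ = -117.291 / 456.53300 ≈ -0.2569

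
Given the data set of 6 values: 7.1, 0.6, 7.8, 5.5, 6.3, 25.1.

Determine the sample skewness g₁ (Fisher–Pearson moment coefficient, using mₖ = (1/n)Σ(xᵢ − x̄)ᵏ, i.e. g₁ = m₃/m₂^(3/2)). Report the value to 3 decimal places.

1.395

x̄ = (7.1 + 0.6 + 7.8 + 5.5 + 6.3 + 25.1) / 6 = 8.7333
deviations (xᵢ − x̄): -1.6333, -8.1333, -0.9333, -3.2333, -2.4333, 16.3667
Σ(xᵢ − x̄)² = 353.9333 ⇒ m₂ = 353.9333/6 = 58.98889
Σ(xᵢ − x̄)³ = 3792.6924 ⇒ m₃ = 3792.6924/6 = 632.11541
m₂^(3/2) = 58.98889^(1.5) = 453.05959
g₁ = m₃ / m₂^(3/2) = 632.11541 / 453.05959 ≈ 1.395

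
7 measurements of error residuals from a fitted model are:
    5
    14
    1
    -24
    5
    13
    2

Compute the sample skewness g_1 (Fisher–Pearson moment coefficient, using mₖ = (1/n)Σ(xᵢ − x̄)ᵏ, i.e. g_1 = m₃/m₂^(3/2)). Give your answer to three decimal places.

x̄ = (5 + 14 + 1 - 24 + 5 + 13 + 2) / 7 = 2.2857
deviations (xᵢ − x̄): 2.7143, 11.7143, -1.2857, -26.2857, 2.7143, 10.7143, -0.2857
Σ(xᵢ − x̄)² = 959.4286 ⇒ m₂ = 959.4286/7 = 137.06122
Σ(xᵢ − x̄)³ = -15286.5306 ⇒ m₃ = -15286.5306/7 = -2183.79009
m₂^(3/2) = 137.06122^(1.5) = 1604.61893
g_1 = m₃ / m₂^(3/2) = -2183.79009 / 1604.61893 ≈ -1.361

-1.361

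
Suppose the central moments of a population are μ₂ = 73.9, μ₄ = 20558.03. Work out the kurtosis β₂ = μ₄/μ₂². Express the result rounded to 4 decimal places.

μ₂² = 73.9² = 5461.21000
μ₄/μ₂² = 20558.03 / 5461.21000 = 3.76437
β₂ ≈ 3.7644

3.7644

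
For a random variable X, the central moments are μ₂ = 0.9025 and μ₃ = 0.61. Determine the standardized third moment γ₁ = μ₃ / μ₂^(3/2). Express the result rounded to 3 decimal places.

0.711

σ = √μ₂ = √0.9025 = 0.95000
σ³ = μ₂^(3/2) = 0.85738
γ₁ = μ₃/σ³ = 0.61 / 0.85738 ≈ 0.711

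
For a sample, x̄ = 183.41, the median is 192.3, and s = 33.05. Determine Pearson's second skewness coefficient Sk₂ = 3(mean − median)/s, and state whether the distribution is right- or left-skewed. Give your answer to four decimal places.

-0.8070, left-skewed

Sk₂ = 3(183.41 − 192.3) / 33.05 = 3 × -8.8900 / 33.05
    = -26.6700 / 33.05 ≈ -0.8070
Sk₂ < 0 ⇒ mean < median ⇒ left-skewed (negative skew).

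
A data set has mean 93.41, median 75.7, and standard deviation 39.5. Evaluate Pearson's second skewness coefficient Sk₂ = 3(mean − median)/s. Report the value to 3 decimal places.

1.345

Sk₂ = 3(93.41 − 75.7) / 39.5 = 3 × 17.7100 / 39.5
    = 53.1300 / 39.5 ≈ 1.345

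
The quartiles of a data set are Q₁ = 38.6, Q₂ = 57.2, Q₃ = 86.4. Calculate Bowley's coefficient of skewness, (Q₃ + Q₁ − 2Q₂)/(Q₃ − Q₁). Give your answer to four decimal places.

0.2218

numerator: Q₃ + Q₁ − 2Q₂ = 86.4 + 38.6 − 2×57.2 = 10.6000
denominator: Q₃ − Q₁ = 86.4 − 38.6 = 47.8000
Bowley skewness = 10.6000 / 47.8000 ≈ 0.2218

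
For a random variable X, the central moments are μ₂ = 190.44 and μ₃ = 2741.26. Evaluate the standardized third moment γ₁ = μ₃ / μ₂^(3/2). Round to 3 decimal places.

1.043

σ = √μ₂ = √190.44 = 13.80000
σ³ = μ₂^(3/2) = 2628.07200
γ₁ = μ₃/σ³ = 2741.26 / 2628.07200 ≈ 1.043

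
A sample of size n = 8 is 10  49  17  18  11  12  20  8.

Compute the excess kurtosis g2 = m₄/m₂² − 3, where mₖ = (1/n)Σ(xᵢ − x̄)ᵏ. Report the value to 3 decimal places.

x̄ = 18.1250
Σ(xᵢ − x̄)² = 1214.8750 ⇒ m₂ = 151.85938
Σ(xᵢ − x̄)⁴ = 927581.4004 ⇒ m₄ = 115947.67505
m₂² = 23061.26978
g2 = m₄/m₂² − 3 = 5.02781 − 3 ≈ 2.028

2.028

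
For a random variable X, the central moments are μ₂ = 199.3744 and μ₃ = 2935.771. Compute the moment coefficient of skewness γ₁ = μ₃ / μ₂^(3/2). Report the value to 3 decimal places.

σ = √μ₂ = √199.3744 = 14.12000
σ³ = μ₂^(3/2) = 2815.16653
γ₁ = μ₃/σ³ = 2935.771 / 2815.16653 ≈ 1.043

1.043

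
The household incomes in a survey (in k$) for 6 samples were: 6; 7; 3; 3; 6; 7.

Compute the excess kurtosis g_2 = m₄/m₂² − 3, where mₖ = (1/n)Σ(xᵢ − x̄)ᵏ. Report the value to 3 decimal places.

-1.500

x̄ = 5.3333
Σ(xᵢ − x̄)² = 17.3333 ⇒ m₂ = 2.88889
Σ(xᵢ − x̄)⁴ = 75.1111 ⇒ m₄ = 12.51852
m₂² = 8.34568
g_2 = m₄/m₂² − 3 = 1.50000 − 3 ≈ -1.500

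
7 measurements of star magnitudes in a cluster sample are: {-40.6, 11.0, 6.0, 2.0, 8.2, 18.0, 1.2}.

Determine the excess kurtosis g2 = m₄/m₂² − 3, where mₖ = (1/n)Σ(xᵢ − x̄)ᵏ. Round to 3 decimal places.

x̄ = 0.8286
Σ(xᵢ − x̄)² = 2197.2343 ⇒ m₂ = 313.89061
Σ(xᵢ − x̄)⁴ = 3047091.2651 ⇒ m₄ = 435298.75215
m₂² = 98527.31646
g2 = m₄/m₂² − 3 = 4.41805 − 3 ≈ 1.418

1.418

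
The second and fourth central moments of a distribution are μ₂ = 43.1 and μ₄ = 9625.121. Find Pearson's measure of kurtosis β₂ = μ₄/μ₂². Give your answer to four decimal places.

5.1815

μ₂² = 43.1² = 1857.61000
μ₄/μ₂² = 9625.121 / 1857.61000 = 5.18145
β₂ ≈ 5.1815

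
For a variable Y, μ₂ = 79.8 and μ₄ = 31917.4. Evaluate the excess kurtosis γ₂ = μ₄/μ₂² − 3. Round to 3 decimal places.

2.012

μ₂² = 79.8² = 6368.04000
μ₄/μ₂² = 31917.4 / 6368.04000 = 5.01212
γ₂ = 5.01212 − 3 ≈ 2.012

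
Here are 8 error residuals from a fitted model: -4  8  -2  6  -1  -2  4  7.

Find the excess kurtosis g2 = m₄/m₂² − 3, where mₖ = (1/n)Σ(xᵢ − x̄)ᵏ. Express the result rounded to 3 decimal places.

-1.692

x̄ = 2.0000
Σ(xᵢ − x̄)² = 158.0000 ⇒ m₂ = 19.75000
Σ(xᵢ − x̄)⁴ = 4082.0000 ⇒ m₄ = 510.25000
m₂² = 390.06250
g2 = m₄/m₂² − 3 = 1.30812 − 3 ≈ -1.692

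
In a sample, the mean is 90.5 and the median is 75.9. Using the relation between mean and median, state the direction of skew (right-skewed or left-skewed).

mean − median = 90.5 − 75.9 = 14.6
mean > median ⇒ the longer tail is on the right ⇒ right-skewed (positively skewed).

right-skewed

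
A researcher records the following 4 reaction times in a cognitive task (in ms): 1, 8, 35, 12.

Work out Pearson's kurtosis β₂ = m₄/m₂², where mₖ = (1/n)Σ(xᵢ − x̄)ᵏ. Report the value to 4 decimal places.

2.1241

x̄ = 14.0000
Σ(xᵢ − x̄)² = 650.0000 ⇒ m₂ = 162.50000
Σ(xᵢ − x̄)⁴ = 224354.0000 ⇒ m₄ = 56088.50000
m₂² = 26406.25000
β₂ = m₄/m₂² = 56088.50000 / 26406.25000 ≈ 2.1241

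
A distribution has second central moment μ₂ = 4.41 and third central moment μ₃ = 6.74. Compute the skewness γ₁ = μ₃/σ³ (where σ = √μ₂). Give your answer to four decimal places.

0.7278

σ = √μ₂ = √4.41 = 2.10000
σ³ = μ₂^(3/2) = 9.26100
γ₁ = μ₃/σ³ = 6.74 / 9.26100 ≈ 0.7278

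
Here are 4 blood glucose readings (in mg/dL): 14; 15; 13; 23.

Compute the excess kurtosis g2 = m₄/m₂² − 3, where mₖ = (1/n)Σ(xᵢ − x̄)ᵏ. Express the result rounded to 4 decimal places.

x̄ = 16.2500
Σ(xᵢ − x̄)² = 62.7500 ⇒ m₂ = 15.68750
Σ(xᵢ − x̄)⁴ = 2215.5781 ⇒ m₄ = 553.89453
m₂² = 246.09766
g2 = m₄/m₂² − 3 = 2.25071 − 3 ≈ -0.7493

-0.7493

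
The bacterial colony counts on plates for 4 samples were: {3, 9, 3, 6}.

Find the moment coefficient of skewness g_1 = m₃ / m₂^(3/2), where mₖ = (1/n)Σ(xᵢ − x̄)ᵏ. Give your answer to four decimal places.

x̄ = (3 + 9 + 3 + 6) / 4 = 5.2500
deviations (xᵢ − x̄): -2.2500, 3.7500, -2.2500, 0.7500
Σ(xᵢ − x̄)² = 24.7500 ⇒ m₂ = 24.7500/4 = 6.18750
Σ(xᵢ − x̄)³ = 30.3750 ⇒ m₃ = 30.3750/4 = 7.59375
m₂^(3/2) = 6.18750^(1.5) = 15.39121
g_1 = m₃ / m₂^(3/2) = 7.59375 / 15.39121 ≈ 0.4934

0.4934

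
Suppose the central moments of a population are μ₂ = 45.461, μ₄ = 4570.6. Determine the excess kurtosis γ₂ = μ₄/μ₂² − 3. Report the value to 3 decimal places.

-0.788

μ₂² = 45.461² = 2066.70252
μ₄/μ₂² = 4570.6 / 2066.70252 = 2.21154
γ₂ = 2.21154 − 3 ≈ -0.788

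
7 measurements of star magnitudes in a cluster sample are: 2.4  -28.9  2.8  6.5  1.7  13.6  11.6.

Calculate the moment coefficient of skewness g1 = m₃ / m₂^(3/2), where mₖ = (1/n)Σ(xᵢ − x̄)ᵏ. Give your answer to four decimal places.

x̄ = (2.4 - 28.9 + 2.8 + 6.5 + 1.7 + 13.6 + 11.6) / 7 = 1.3857
deviations (xᵢ − x̄): 1.0143, -30.2857, 1.4143, 5.1143, 0.3143, 12.2143, 10.2143
Σ(xᵢ − x̄)² = 1200.0286 ⇒ m₂ = 1200.0286/7 = 171.43265
Σ(xᵢ − x̄)³ = -24753.2192 ⇒ m₃ = -24753.2192/7 = -3536.17417
m₂^(3/2) = 171.43265^(1.5) = 2244.60703
g1 = m₃ / m₂^(3/2) = -3536.17417 / 2244.60703 ≈ -1.5754

-1.5754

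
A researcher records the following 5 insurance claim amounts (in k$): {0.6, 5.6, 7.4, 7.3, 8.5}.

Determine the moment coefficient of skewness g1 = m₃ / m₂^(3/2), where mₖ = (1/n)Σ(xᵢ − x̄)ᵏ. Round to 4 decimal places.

-1.1216

x̄ = (0.6 + 5.6 + 7.4 + 7.3 + 8.5) / 5 = 5.8800
deviations (xᵢ − x̄): -5.2800, -0.2800, 1.5200, 1.4200, 2.6200
Σ(xᵢ − x̄)² = 39.1480 ⇒ m₂ = 39.1480/5 = 7.82960
Σ(xᵢ − x̄)³ = -122.8601 ⇒ m₃ = -122.8601/5 = -24.57202
m₂^(3/2) = 7.82960^(1.5) = 21.90833
g1 = m₃ / m₂^(3/2) = -24.57202 / 21.90833 ≈ -1.1216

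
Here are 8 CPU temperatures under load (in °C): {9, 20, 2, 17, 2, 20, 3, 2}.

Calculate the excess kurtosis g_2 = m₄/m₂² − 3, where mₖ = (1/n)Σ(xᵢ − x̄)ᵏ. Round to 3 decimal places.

x̄ = 9.3750
Σ(xᵢ − x̄)² = 487.8750 ⇒ m₂ = 60.98438
Σ(xᵢ − x̄)⁴ = 39395.6191 ⇒ m₄ = 4924.45239
m₂² = 3719.09399
g_2 = m₄/m₂² − 3 = 1.32410 − 3 ≈ -1.676

-1.676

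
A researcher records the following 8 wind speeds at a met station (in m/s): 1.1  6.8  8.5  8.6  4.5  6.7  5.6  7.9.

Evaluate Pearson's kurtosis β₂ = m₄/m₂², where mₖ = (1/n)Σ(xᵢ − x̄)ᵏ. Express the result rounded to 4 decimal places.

3.1683

x̄ = 6.2125
Σ(xᵢ − x̄)² = 43.8088 ⇒ m₂ = 5.47609
Σ(xᵢ − x̄)⁴ = 760.0755 ⇒ m₄ = 95.00944
m₂² = 29.98760
β₂ = m₄/m₂² = 95.00944 / 29.98760 ≈ 3.1683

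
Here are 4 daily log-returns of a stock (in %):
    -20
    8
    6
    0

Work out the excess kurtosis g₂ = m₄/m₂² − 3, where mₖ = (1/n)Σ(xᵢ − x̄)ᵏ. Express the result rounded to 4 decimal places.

x̄ = -1.5000
Σ(xᵢ − x̄)² = 491.0000 ⇒ m₂ = 122.75000
Σ(xᵢ − x̄)⁴ = 128449.2500 ⇒ m₄ = 32112.31250
m₂² = 15067.56250
g₂ = m₄/m₂² − 3 = 2.13122 − 3 ≈ -0.8688

-0.8688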